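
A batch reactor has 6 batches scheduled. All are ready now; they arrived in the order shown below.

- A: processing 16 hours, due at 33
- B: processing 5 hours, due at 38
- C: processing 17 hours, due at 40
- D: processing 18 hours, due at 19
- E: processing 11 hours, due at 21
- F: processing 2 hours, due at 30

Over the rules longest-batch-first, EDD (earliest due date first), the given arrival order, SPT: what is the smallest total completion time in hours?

181

LPT (decreasing processing time): D C A E B F.
D: 0→18
C: 18→35
A: 35→51
E: 51→62
B: 62→67
F: 67→69
Sum = 18+35+51+62+67+69 = 302.
EDD (increasing due date): D E F A B C.
D: 0→18
E: 18→29
F: 29→31
A: 31→47
B: 47→52
C: 52→69
Sum = 18+29+31+47+52+69 = 246.
FIFO (arrival order): A B C D E F.
A: 0→16
B: 16→21
C: 21→38
D: 38→56
E: 56→67
F: 67→69
Sum = 16+21+38+56+67+69 = 267.
SPT (increasing processing time): F B E A C D.
F: 0→2
B: 2→7
E: 7→18
A: 18→34
C: 34→51
D: 51→69
Sum = 2+7+18+34+51+69 = 181.
LPT 302, EDD 246, FIFO 267, SPT 181 → minimum 181.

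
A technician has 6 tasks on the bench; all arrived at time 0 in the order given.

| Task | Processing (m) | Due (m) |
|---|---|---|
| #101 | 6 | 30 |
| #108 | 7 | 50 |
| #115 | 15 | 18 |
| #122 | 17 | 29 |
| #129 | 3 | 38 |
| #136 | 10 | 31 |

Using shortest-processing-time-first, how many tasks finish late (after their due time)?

SPT (increasing processing time): #129 #101 #108 #136 #115 #122.
#129: 0→3, due 38, tardiness 0
#101: 3→9, due 30, tardiness 0
#108: 9→16, due 50, tardiness 0
#136: 16→26, due 31, tardiness 0
#115: 26→41, due 18, tardiness 23
#122: 41→58, due 29, tardiness 29
Late tasks: 2.

2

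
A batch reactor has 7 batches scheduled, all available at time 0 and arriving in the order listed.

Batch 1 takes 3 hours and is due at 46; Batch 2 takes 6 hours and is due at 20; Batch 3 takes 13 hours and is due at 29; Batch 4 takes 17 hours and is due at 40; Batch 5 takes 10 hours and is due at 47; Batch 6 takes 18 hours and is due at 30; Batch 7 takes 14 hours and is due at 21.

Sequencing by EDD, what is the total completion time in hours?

330

EDD (increasing due date): Batch 2 Batch 7 Batch 3 Batch 6 Batch 4 Batch 1 Batch 5.
Batch 2: 0→6
Batch 7: 6→20
Batch 3: 20→33
Batch 6: 33→51
Batch 4: 51→68
Batch 1: 68→71
Batch 5: 71→81
Sum = 6+20+33+51+68+71+81 = 330.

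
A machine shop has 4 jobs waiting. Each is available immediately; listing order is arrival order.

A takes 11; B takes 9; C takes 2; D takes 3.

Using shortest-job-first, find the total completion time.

SPT (increasing processing time): C D B A.
C: 0→2
D: 2→5
B: 5→14
A: 14→25
Sum = 2+5+14+25 = 46.

46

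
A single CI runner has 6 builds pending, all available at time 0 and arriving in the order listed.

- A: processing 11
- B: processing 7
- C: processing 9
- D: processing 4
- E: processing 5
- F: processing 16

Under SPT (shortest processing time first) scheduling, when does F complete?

52

SPT (increasing processing time): D E B C A F.
D: 0→4
E: 4→9
B: 9→16
C: 16→25
A: 25→36
F: 36→52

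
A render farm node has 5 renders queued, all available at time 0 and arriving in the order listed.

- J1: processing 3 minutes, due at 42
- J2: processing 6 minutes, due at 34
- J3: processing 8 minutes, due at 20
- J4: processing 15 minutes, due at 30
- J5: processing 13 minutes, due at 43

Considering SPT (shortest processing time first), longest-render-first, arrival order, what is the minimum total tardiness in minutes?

SPT (increasing processing time): J1 J2 J3 J5 J4.
J1: 0→3, due 42, tardiness 0
J2: 3→9, due 34, tardiness 0
J3: 9→17, due 20, tardiness 0
J5: 17→30, due 43, tardiness 0
J4: 30→45, due 30, tardiness 15
Sum = 0+0+0+0+15 = 15.
LPT (decreasing processing time): J4 J5 J3 J2 J1.
J4: 0→15, due 30, tardiness 0
J5: 15→28, due 43, tardiness 0
J3: 28→36, due 20, tardiness 16
J2: 36→42, due 34, tardiness 8
J1: 42→45, due 42, tardiness 3
Sum = 0+0+16+8+3 = 27.
FIFO (arrival order): J1 J2 J3 J4 J5.
J1: 0→3, due 42, tardiness 0
J2: 3→9, due 34, tardiness 0
J3: 9→17, due 20, tardiness 0
J4: 17→32, due 30, tardiness 2
J5: 32→45, due 43, tardiness 2
Sum = 0+0+0+2+2 = 4.
SPT 15, LPT 27, FIFO 4 → minimum 4.

4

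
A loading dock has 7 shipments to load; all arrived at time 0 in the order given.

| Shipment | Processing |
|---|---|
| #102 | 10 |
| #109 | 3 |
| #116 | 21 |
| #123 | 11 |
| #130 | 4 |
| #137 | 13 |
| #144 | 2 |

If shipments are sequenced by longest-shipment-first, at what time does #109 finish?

62

LPT (decreasing processing time): #116 #137 #123 #102 #130 #109 #144.
#116: 0→21
#137: 21→34
#123: 34→45
#102: 45→55
#130: 55→59
#109: 59→62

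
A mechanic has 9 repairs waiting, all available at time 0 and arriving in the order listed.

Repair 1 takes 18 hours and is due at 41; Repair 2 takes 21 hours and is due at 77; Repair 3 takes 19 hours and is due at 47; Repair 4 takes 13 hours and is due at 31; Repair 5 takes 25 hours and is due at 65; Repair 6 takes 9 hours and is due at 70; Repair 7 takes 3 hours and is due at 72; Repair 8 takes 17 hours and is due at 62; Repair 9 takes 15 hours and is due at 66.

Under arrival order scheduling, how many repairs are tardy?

FIFO (arrival order): Repair 1 Repair 2 Repair 3 Repair 4 Repair 5 Repair 6 Repair 7 Repair 8 Repair 9.
Repair 1: 0→18, due 41, tardiness 0
Repair 2: 18→39, due 77, tardiness 0
Repair 3: 39→58, due 47, tardiness 11
Repair 4: 58→71, due 31, tardiness 40
Repair 5: 71→96, due 65, tardiness 31
Repair 6: 96→105, due 70, tardiness 35
Repair 7: 105→108, due 72, tardiness 36
Repair 8: 108→125, due 62, tardiness 63
Repair 9: 125→140, due 66, tardiness 74
Late repairs: 7.

7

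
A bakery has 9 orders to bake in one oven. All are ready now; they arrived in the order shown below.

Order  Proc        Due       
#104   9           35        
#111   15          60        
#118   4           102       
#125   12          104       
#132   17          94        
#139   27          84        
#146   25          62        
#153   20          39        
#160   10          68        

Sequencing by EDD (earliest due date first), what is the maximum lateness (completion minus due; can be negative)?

EDD (increasing due date): #104 #153 #111 #146 #160 #139 #132 #118 #125.
#104: 0→9, due 35, lateness -26
#153: 9→29, due 39, lateness -10
#111: 29→44, due 60, lateness -16
#146: 44→69, due 62, lateness 7
#160: 69→79, due 68, lateness 11
#139: 79→106, due 84, lateness 22
#132: 106→123, due 94, lateness 29
#118: 123→127, due 102, lateness 25
#125: 127→139, due 104, lateness 35
Maximum = 35.

35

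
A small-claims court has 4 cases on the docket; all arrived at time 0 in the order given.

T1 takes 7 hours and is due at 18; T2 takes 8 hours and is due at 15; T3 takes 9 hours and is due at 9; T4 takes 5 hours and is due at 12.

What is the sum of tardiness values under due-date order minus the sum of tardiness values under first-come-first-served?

-12

EDD (increasing due date): T3 T4 T2 T1.
T3: 0→9, due 9, tardiness 0
T4: 9→14, due 12, tardiness 2
T2: 14→22, due 15, tardiness 7
T1: 22→29, due 18, tardiness 11
Sum = 0+2+7+11 = 20.
FIFO (arrival order): T1 T2 T3 T4.
T1: 0→7, due 18, tardiness 0
T2: 7→15, due 15, tardiness 0
T3: 15→24, due 9, tardiness 15
T4: 24→29, due 12, tardiness 17
Sum = 0+0+15+17 = 32.
Difference = 20 − 32 = -12.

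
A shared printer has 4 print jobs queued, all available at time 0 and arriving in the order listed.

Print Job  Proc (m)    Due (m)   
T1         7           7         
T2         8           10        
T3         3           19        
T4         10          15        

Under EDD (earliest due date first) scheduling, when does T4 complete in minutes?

25

EDD (increasing due date): T1 T2 T4 T3.
T1: 0→7
T2: 7→15
T4: 15→25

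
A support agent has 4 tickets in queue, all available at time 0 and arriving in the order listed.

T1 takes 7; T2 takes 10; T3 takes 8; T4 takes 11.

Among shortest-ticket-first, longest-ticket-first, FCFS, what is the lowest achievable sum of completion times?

83

SPT (increasing processing time): T1 T3 T2 T4.
T1: 0→7
T3: 7→15
T2: 15→25
T4: 25→36
Sum = 7+15+25+36 = 83.
LPT (decreasing processing time): T4 T2 T3 T1.
T4: 0→11
T2: 11→21
T3: 21→29
T1: 29→36
Sum = 11+21+29+36 = 97.
FIFO (arrival order): T1 T2 T3 T4.
T1: 0→7
T2: 7→17
T3: 17→25
T4: 25→36
Sum = 7+17+25+36 = 85.
SPT 83, LPT 97, FIFO 85 → minimum 83.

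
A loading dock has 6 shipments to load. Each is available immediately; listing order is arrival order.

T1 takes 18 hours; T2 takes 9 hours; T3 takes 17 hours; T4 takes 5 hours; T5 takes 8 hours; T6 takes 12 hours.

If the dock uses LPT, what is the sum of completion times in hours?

LPT (decreasing processing time): T1 T3 T6 T2 T5 T4.
T1: 0→18
T3: 18→35
T6: 35→47
T2: 47→56
T5: 56→64
T4: 64→69
Sum = 18+35+47+56+64+69 = 289.

289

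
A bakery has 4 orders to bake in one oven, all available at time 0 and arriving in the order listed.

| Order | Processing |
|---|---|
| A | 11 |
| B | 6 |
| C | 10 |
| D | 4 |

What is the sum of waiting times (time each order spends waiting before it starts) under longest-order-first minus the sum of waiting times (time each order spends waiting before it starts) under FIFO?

4

LPT (decreasing processing time): A C B D.
A: waits 0, runs 0→11
C: waits 11, runs 11→21
B: waits 21, runs 21→27
D: waits 27, runs 27→31
Sum = 0+11+21+27 = 59.
FIFO (arrival order): A B C D.
A: waits 0, runs 0→11
B: waits 11, runs 11→17
C: waits 17, runs 17→27
D: waits 27, runs 27→31
Sum = 0+11+17+27 = 55.
Difference = 59 − 55 = 4.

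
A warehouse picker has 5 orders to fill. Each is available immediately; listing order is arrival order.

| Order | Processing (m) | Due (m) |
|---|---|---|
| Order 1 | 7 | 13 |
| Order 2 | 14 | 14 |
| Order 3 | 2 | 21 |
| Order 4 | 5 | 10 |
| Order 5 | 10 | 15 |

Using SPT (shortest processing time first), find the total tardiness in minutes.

SPT (increasing processing time): Order 3 Order 4 Order 1 Order 5 Order 2.
Order 3: 0→2, due 21, tardiness 0
Order 4: 2→7, due 10, tardiness 0
Order 1: 7→14, due 13, tardiness 1
Order 5: 14→24, due 15, tardiness 9
Order 2: 24→38, due 14, tardiness 24
Sum = 0+0+1+9+24 = 34.

34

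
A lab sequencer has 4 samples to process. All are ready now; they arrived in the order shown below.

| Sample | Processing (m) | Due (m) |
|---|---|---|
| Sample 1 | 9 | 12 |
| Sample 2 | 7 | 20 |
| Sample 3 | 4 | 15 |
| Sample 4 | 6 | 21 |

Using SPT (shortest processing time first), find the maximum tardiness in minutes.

SPT (increasing processing time): Sample 3 Sample 4 Sample 2 Sample 1.
Sample 3: 0→4, due 15, tardiness 0
Sample 4: 4→10, due 21, tardiness 0
Sample 2: 10→17, due 20, tardiness 0
Sample 1: 17→26, due 12, tardiness 14
Maximum = 14.

14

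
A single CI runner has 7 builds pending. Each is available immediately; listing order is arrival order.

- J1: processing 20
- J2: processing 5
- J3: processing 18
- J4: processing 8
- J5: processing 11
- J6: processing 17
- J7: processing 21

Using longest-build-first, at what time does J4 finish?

LPT (decreasing processing time): J7 J1 J3 J6 J5 J4 J2.
J7: 0→21
J1: 21→41
J3: 41→59
J6: 59→76
J5: 76→87
J4: 87→95

95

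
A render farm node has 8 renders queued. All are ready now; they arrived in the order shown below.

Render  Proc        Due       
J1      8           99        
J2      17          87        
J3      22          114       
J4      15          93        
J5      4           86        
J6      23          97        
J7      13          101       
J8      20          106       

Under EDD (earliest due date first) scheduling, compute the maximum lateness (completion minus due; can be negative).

EDD (increasing due date): J5 J2 J4 J6 J1 J7 J8 J3.
J5: 0→4, due 86, lateness -82
J2: 4→21, due 87, lateness -66
J4: 21→36, due 93, lateness -57
J6: 36→59, due 97, lateness -38
J1: 59→67, due 99, lateness -32
J7: 67→80, due 101, lateness -21
J8: 80→100, due 106, lateness -6
J3: 100→122, due 114, lateness 8
Maximum = 8.

8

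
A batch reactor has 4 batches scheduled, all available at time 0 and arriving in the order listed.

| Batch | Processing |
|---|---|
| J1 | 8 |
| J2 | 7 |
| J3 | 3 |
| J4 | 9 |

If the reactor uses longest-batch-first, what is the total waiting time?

LPT (decreasing processing time): J4 J1 J2 J3.
J4: waits 0, runs 0→9
J1: waits 9, runs 9→17
J2: waits 17, runs 17→24
J3: waits 24, runs 24→27
Sum = 0+9+17+24 = 50.

50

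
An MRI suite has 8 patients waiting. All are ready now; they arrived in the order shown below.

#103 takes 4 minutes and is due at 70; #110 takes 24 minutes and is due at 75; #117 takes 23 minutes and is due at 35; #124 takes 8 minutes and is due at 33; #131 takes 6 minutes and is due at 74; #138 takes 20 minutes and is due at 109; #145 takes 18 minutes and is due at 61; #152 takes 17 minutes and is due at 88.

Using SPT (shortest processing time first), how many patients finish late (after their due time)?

2

SPT (increasing processing time): #103 #131 #124 #152 #145 #138 #117 #110.
#103: 0→4, due 70, tardiness 0
#131: 4→10, due 74, tardiness 0
#124: 10→18, due 33, tardiness 0
#152: 18→35, due 88, tardiness 0
#145: 35→53, due 61, tardiness 0
#138: 53→73, due 109, tardiness 0
#117: 73→96, due 35, tardiness 61
#110: 96→120, due 75, tardiness 45
Late patients: 2.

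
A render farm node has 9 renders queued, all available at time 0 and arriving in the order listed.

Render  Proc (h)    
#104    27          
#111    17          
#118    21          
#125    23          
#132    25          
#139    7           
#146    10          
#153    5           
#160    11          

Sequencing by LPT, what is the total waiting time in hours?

762

LPT (decreasing processing time): #104 #132 #125 #118 #111 #160 #146 #139 #153.
#104: waits 0, runs 0→27
#132: waits 27, runs 27→52
#125: waits 52, runs 52→75
#118: waits 75, runs 75→96
#111: waits 96, runs 96→113
#160: waits 113, runs 113→124
#146: waits 124, runs 124→134
#139: waits 134, runs 134→141
#153: waits 141, runs 141→146
Sum = 0+27+52+75+96+113+124+134+141 = 762.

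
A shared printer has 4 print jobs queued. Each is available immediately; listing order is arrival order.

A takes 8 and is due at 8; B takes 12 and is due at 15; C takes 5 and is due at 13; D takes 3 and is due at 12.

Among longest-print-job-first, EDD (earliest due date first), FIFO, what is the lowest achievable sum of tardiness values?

16

LPT (decreasing processing time): B A C D.
B: 0→12, due 15, tardiness 0
A: 12→20, due 8, tardiness 12
C: 20→25, due 13, tardiness 12
D: 25→28, due 12, tardiness 16
Sum = 0+12+12+16 = 40.
EDD (increasing due date): A D C B.
A: 0→8, due 8, tardiness 0
D: 8→11, due 12, tardiness 0
C: 11→16, due 13, tardiness 3
B: 16→28, due 15, tardiness 13
Sum = 0+0+3+13 = 16.
FIFO (arrival order): A B C D.
A: 0→8, due 8, tardiness 0
B: 8→20, due 15, tardiness 5
C: 20→25, due 13, tardiness 12
D: 25→28, due 12, tardiness 16
Sum = 0+5+12+16 = 33.
LPT 40, EDD 16, FIFO 33 → minimum 16.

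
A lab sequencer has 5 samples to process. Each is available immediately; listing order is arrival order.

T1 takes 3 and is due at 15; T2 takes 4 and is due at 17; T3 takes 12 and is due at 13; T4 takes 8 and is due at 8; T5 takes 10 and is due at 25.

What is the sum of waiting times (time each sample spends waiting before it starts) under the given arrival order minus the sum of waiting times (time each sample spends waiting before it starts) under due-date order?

-22

FIFO (arrival order): T1 T2 T3 T4 T5.
T1: waits 0, runs 0→3
T2: waits 3, runs 3→7
T3: waits 7, runs 7→19
T4: waits 19, runs 19→27
T5: waits 27, runs 27→37
Sum = 0+3+7+19+27 = 56.
EDD (increasing due date): T4 T3 T1 T2 T5.
T4: waits 0, runs 0→8
T3: waits 8, runs 8→20
T1: waits 20, runs 20→23
T2: waits 23, runs 23→27
T5: waits 27, runs 27→37
Sum = 0+8+20+23+27 = 78.
Difference = 56 − 78 = -22.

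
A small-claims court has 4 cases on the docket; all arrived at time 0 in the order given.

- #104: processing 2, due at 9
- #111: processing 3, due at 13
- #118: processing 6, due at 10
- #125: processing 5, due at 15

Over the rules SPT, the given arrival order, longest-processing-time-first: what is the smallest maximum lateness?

SPT (increasing processing time): #104 #111 #125 #118.
#104: 0→2, due 9, lateness -7
#111: 2→5, due 13, lateness -8
#125: 5→10, due 15, lateness -5
#118: 10→16, due 10, lateness 6
Maximum = 6.
FIFO (arrival order): #104 #111 #118 #125.
#104: 0→2, due 9, lateness -7
#111: 2→5, due 13, lateness -8
#118: 5→11, due 10, lateness 1
#125: 11→16, due 15, lateness 1
Maximum = 1.
LPT (decreasing processing time): #118 #125 #111 #104.
#118: 0→6, due 10, lateness -4
#125: 6→11, due 15, lateness -4
#111: 11→14, due 13, lateness 1
#104: 14→16, due 9, lateness 7
Maximum = 7.
SPT 6, FIFO 1, LPT 7 → minimum 1.

1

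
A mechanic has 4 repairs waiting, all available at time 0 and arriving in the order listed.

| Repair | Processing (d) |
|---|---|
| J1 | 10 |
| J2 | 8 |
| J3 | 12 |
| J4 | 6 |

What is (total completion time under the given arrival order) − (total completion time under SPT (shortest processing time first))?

FIFO (arrival order): J1 J2 J3 J4.
J1: 0→10
J2: 10→18
J3: 18→30
J4: 30→36
Sum = 10+18+30+36 = 94.
SPT (increasing processing time): J4 J2 J1 J3.
J4: 0→6
J2: 6→14
J1: 14→24
J3: 24→36
Sum = 6+14+24+36 = 80.
Difference = 94 − 80 = 14.

14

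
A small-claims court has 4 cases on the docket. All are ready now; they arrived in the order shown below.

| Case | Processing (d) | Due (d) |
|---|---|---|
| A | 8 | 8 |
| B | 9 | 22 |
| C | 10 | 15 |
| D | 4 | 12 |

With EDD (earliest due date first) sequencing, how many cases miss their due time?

EDD (increasing due date): A D C B.
A: 0→8, due 8, tardiness 0
D: 8→12, due 12, tardiness 0
C: 12→22, due 15, tardiness 7
B: 22→31, due 22, tardiness 9
Late cases: 2.

2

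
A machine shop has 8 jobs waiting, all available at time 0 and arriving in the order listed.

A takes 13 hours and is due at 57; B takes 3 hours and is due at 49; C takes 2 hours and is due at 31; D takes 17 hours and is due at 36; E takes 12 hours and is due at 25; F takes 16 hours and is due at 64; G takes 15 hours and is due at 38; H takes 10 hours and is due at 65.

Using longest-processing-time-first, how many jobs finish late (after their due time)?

LPT (decreasing processing time): D F G A E H B C.
D: 0→17, due 36, tardiness 0
F: 17→33, due 64, tardiness 0
G: 33→48, due 38, tardiness 10
A: 48→61, due 57, tardiness 4
E: 61→73, due 25, tardiness 48
H: 73→83, due 65, tardiness 18
B: 83→86, due 49, tardiness 37
C: 86→88, due 31, tardiness 57
Late jobs: 6.

6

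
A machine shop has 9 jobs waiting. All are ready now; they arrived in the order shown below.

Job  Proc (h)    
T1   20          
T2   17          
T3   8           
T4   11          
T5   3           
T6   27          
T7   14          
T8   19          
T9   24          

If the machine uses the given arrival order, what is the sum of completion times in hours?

665

FIFO (arrival order): T1 T2 T3 T4 T5 T6 T7 T8 T9.
T1: 0→20
T2: 20→37
T3: 37→45
T4: 45→56
T5: 56→59
T6: 59→86
T7: 86→100
T8: 100→119
T9: 119→143
Sum = 20+37+45+56+59+86+100+119+143 = 665.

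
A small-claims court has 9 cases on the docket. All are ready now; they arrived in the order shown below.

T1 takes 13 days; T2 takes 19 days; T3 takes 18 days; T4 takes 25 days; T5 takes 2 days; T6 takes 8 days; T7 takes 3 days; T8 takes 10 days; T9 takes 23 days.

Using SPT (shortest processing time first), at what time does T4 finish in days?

SPT (increasing processing time): T5 T7 T6 T8 T1 T3 T2 T9 T4.
T5: 0→2
T7: 2→5
T6: 5→13
T8: 13→23
T1: 23→36
T3: 36→54
T2: 54→73
T9: 73→96
T4: 96→121

121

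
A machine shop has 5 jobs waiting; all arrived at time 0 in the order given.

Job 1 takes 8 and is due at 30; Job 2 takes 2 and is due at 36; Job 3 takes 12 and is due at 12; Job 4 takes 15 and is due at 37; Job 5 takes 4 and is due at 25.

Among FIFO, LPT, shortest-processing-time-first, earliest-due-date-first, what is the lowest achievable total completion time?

89

FIFO (arrival order): Job 1 Job 2 Job 3 Job 4 Job 5.
Job 1: 0→8
Job 2: 8→10
Job 3: 10→22
Job 4: 22→37
Job 5: 37→41
Sum = 8+10+22+37+41 = 118.
LPT (decreasing processing time): Job 4 Job 3 Job 1 Job 5 Job 2.
Job 4: 0→15
Job 3: 15→27
Job 1: 27→35
Job 5: 35→39
Job 2: 39→41
Sum = 15+27+35+39+41 = 157.
SPT (increasing processing time): Job 2 Job 5 Job 1 Job 3 Job 4.
Job 2: 0→2
Job 5: 2→6
Job 1: 6→14
Job 3: 14→26
Job 4: 26→41
Sum = 2+6+14+26+41 = 89.
EDD (increasing due date): Job 3 Job 5 Job 1 Job 2 Job 4.
Job 3: 0→12
Job 5: 12→16
Job 1: 16→24
Job 2: 24→26
Job 4: 26→41
Sum = 12+16+24+26+41 = 119.
FIFO 118, LPT 157, SPT 89, EDD 119 → minimum 89.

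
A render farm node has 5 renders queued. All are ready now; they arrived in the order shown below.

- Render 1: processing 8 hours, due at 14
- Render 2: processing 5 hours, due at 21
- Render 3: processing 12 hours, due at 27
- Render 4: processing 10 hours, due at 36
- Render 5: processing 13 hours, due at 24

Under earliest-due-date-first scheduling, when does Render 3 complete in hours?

EDD (increasing due date): Render 1 Render 2 Render 5 Render 3 Render 4.
Render 1: 0→8
Render 2: 8→13
Render 5: 13→26
Render 3: 26→38

38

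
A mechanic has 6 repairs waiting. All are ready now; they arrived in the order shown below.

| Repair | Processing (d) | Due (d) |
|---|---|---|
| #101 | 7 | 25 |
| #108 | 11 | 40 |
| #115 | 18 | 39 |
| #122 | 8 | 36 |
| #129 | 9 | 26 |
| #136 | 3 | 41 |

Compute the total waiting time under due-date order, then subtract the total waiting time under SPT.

46

EDD (increasing due date): #101 #129 #122 #115 #108 #136.
#101: waits 0, runs 0→7
#129: waits 7, runs 7→16
#122: waits 16, runs 16→24
#115: waits 24, runs 24→42
#108: waits 42, runs 42→53
#136: waits 53, runs 53→56
Sum = 0+7+16+24+42+53 = 142.
SPT (increasing processing time): #136 #101 #122 #129 #108 #115.
#136: waits 0, runs 0→3
#101: waits 3, runs 3→10
#122: waits 10, runs 10→18
#129: waits 18, runs 18→27
#108: waits 27, runs 27→38
#115: waits 38, runs 38→56
Sum = 0+3+10+18+27+38 = 96.
Difference = 142 − 96 = 46.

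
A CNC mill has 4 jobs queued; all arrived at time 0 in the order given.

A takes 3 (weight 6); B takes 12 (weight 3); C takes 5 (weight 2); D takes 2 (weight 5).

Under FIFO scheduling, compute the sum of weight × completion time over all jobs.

FIFO (arrival order): A B C D.
A: finishes 3, weight 6, w·C = 18
B: finishes 15, weight 3, w·C = 45
C: finishes 20, weight 2, w·C = 40
D: finishes 22, weight 5, w·C = 110
Sum = 18+45+40+110 = 213.

213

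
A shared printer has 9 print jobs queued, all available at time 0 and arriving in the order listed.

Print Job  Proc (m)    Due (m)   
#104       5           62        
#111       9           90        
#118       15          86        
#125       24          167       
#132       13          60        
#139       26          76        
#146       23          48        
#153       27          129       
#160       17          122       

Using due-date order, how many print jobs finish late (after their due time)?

EDD (increasing due date): #146 #132 #104 #139 #118 #111 #160 #153 #125.
#146: 0→23, due 48, tardiness 0
#132: 23→36, due 60, tardiness 0
#104: 36→41, due 62, tardiness 0
#139: 41→67, due 76, tardiness 0
#118: 67→82, due 86, tardiness 0
#111: 82→91, due 90, tardiness 1
#160: 91→108, due 122, tardiness 0
#153: 108→135, due 129, tardiness 6
#125: 135→159, due 167, tardiness 0
Late print jobs: 2.

2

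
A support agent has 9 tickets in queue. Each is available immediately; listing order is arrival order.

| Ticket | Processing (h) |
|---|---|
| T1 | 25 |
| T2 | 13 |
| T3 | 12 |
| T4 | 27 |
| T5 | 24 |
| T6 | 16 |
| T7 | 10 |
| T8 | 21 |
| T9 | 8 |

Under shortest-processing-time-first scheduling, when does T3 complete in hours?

SPT (increasing processing time): T9 T7 T3 T2 T6 T8 T5 T1 T4.
T9: 0→8
T7: 8→18
T3: 18→30

30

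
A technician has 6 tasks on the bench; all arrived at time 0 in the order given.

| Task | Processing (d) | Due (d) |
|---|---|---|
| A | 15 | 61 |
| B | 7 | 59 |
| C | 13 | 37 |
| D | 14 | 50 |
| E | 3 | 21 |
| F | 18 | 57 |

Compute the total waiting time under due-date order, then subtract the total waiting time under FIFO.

EDD (increasing due date): E C D F B A.
E: waits 0, runs 0→3
C: waits 3, runs 3→16
D: waits 16, runs 16→30
F: waits 30, runs 30→48
B: waits 48, runs 48→55
A: waits 55, runs 55→70
Sum = 0+3+16+30+48+55 = 152.
FIFO (arrival order): A B C D E F.
A: waits 0, runs 0→15
B: waits 15, runs 15→22
C: waits 22, runs 22→35
D: waits 35, runs 35→49
E: waits 49, runs 49→52
F: waits 52, runs 52→70
Sum = 0+15+22+35+49+52 = 173.
Difference = 152 − 173 = -21.

-21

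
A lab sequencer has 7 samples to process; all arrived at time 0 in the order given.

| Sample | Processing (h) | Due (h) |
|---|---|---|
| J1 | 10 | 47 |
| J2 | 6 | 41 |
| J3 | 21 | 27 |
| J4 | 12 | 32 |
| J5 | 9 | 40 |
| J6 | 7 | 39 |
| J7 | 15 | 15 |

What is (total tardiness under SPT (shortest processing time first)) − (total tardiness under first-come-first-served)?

-27

SPT (increasing processing time): J2 J6 J5 J1 J4 J7 J3.
J2: 0→6, due 41, tardiness 0
J6: 6→13, due 39, tardiness 0
J5: 13→22, due 40, tardiness 0
J1: 22→32, due 47, tardiness 0
J4: 32→44, due 32, tardiness 12
J7: 44→59, due 15, tardiness 44
J3: 59→80, due 27, tardiness 53
Sum = 0+0+0+0+12+44+53 = 109.
FIFO (arrival order): J1 J2 J3 J4 J5 J6 J7.
J1: 0→10, due 47, tardiness 0
J2: 10→16, due 41, tardiness 0
J3: 16→37, due 27, tardiness 10
J4: 37→49, due 32, tardiness 17
J5: 49→58, due 40, tardiness 18
J6: 58→65, due 39, tardiness 26
J7: 65→80, due 15, tardiness 65
Sum = 0+0+10+17+18+26+65 = 136.
Difference = 109 − 136 = -27.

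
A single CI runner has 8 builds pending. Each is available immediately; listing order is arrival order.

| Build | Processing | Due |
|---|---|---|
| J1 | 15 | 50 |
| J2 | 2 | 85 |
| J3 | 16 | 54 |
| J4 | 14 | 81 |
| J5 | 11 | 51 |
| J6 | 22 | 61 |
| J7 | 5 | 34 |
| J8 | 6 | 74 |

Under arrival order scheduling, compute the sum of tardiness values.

94

FIFO (arrival order): J1 J2 J3 J4 J5 J6 J7 J8.
J1: 0→15, due 50, tardiness 0
J2: 15→17, due 85, tardiness 0
J3: 17→33, due 54, tardiness 0
J4: 33→47, due 81, tardiness 0
J5: 47→58, due 51, tardiness 7
J6: 58→80, due 61, tardiness 19
J7: 80→85, due 34, tardiness 51
J8: 85→91, due 74, tardiness 17
Sum = 0+0+0+0+7+19+51+17 = 94.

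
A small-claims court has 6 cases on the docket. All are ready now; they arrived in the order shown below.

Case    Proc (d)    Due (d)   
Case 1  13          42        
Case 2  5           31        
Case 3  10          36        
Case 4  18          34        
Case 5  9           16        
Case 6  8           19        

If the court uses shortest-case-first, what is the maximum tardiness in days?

SPT (increasing processing time): Case 2 Case 6 Case 5 Case 3 Case 1 Case 4.
Case 2: 0→5, due 31, tardiness 0
Case 6: 5→13, due 19, tardiness 0
Case 5: 13→22, due 16, tardiness 6
Case 3: 22→32, due 36, tardiness 0
Case 1: 32→45, due 42, tardiness 3
Case 4: 45→63, due 34, tardiness 29
Maximum = 29.

29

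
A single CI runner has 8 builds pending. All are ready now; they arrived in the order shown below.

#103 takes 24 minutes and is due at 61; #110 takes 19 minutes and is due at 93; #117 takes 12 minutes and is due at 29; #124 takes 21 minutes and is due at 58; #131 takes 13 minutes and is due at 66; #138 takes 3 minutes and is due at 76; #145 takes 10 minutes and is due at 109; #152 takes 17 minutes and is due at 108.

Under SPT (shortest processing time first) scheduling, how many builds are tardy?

SPT (increasing processing time): #138 #145 #117 #131 #152 #110 #124 #103.
#138: 0→3, due 76, tardiness 0
#145: 3→13, due 109, tardiness 0
#117: 13→25, due 29, tardiness 0
#131: 25→38, due 66, tardiness 0
#152: 38→55, due 108, tardiness 0
#110: 55→74, due 93, tardiness 0
#124: 74→95, due 58, tardiness 37
#103: 95→119, due 61, tardiness 58
Late builds: 2.

2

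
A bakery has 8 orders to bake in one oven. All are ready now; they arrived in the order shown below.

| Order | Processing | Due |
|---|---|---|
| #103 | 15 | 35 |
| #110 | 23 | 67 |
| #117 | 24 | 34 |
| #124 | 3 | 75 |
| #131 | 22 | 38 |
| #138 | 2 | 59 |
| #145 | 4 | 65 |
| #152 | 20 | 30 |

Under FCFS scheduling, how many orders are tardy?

5

FIFO (arrival order): #103 #110 #117 #124 #131 #138 #145 #152.
#103: 0→15, due 35, tardiness 0
#110: 15→38, due 67, tardiness 0
#117: 38→62, due 34, tardiness 28
#124: 62→65, due 75, tardiness 0
#131: 65→87, due 38, tardiness 49
#138: 87→89, due 59, tardiness 30
#145: 89→93, due 65, tardiness 28
#152: 93→113, due 30, tardiness 83
Late orders: 5.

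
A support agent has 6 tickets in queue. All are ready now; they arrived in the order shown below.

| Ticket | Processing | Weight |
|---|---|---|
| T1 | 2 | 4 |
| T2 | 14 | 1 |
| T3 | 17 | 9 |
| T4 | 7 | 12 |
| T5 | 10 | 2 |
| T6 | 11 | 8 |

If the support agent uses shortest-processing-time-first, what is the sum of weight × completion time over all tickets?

987

SPT (increasing processing time): T1 T4 T5 T6 T2 T3.
T1: finishes 2, weight 4, w·C = 8
T4: finishes 9, weight 12, w·C = 108
T5: finishes 19, weight 2, w·C = 38
T6: finishes 30, weight 8, w·C = 240
T2: finishes 44, weight 1, w·C = 44
T3: finishes 61, weight 9, w·C = 549
Sum = 8+108+38+240+44+549 = 987.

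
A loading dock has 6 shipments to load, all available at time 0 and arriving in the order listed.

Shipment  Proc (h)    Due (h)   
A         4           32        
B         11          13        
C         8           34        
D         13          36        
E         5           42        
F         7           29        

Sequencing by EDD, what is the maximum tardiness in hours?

7

EDD (increasing due date): B F A C D E.
B: 0→11, due 13, tardiness 0
F: 11→18, due 29, tardiness 0
A: 18→22, due 32, tardiness 0
C: 22→30, due 34, tardiness 0
D: 30→43, due 36, tardiness 7
E: 43→48, due 42, tardiness 6
Maximum = 7.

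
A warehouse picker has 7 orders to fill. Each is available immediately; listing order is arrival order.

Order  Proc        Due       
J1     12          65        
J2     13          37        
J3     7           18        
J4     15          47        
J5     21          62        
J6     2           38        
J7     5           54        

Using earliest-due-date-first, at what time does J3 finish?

EDD (increasing due date): J3 J2 J6 J4 J7 J5 J1.
J3: 0→7

7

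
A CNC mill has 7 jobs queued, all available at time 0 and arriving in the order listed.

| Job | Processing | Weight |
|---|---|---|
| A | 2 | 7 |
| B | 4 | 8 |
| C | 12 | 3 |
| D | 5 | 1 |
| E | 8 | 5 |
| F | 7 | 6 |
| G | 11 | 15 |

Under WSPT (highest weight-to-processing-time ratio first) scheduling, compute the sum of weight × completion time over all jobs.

WSPT (decreasing weight/processing-time ratio): A B G F E C D.
A: finishes 2, weight 7, w·C = 14
B: finishes 6, weight 8, w·C = 48
G: finishes 17, weight 15, w·C = 255
F: finishes 24, weight 6, w·C = 144
E: finishes 32, weight 5, w·C = 160
C: finishes 44, weight 3, w·C = 132
D: finishes 49, weight 1, w·C = 49
Sum = 14+48+255+144+160+132+49 = 802.

802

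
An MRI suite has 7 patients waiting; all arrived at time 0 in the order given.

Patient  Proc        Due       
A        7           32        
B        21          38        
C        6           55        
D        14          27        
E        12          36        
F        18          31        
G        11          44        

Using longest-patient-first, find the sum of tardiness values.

180

LPT (decreasing processing time): B F D E G A C.
B: 0→21, due 38, tardiness 0
F: 21→39, due 31, tardiness 8
D: 39→53, due 27, tardiness 26
E: 53→65, due 36, tardiness 29
G: 65→76, due 44, tardiness 32
A: 76→83, due 32, tardiness 51
C: 83→89, due 55, tardiness 34
Sum = 0+8+26+29+32+51+34 = 180.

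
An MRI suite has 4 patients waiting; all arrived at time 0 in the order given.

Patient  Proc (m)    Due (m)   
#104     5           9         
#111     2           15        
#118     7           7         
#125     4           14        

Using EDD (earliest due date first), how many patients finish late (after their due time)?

3

EDD (increasing due date): #118 #104 #125 #111.
#118: 0→7, due 7, tardiness 0
#104: 7→12, due 9, tardiness 3
#125: 12→16, due 14, tardiness 2
#111: 16→18, due 15, tardiness 3
Late patients: 3.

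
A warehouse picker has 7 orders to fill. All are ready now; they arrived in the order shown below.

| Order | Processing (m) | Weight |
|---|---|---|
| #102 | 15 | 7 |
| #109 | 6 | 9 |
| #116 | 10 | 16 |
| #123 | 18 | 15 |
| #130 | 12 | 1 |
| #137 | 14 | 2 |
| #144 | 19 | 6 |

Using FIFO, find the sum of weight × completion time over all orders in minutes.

FIFO (arrival order): #102 #109 #116 #123 #130 #137 #144.
#102: finishes 15, weight 7, w·C = 105
#109: finishes 21, weight 9, w·C = 189
#116: finishes 31, weight 16, w·C = 496
#123: finishes 49, weight 15, w·C = 735
#130: finishes 61, weight 1, w·C = 61
#137: finishes 75, weight 2, w·C = 150
#144: finishes 94, weight 6, w·C = 564
Sum = 105+189+496+735+61+150+564 = 2300.

2300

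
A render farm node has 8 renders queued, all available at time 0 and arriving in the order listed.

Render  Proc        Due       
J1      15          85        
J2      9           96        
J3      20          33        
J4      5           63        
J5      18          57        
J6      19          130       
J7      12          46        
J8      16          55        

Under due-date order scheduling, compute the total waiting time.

EDD (increasing due date): J3 J7 J8 J5 J4 J1 J2 J6.
J3: waits 0, runs 0→20
J7: waits 20, runs 20→32
J8: waits 32, runs 32→48
J5: waits 48, runs 48→66
J4: waits 66, runs 66→71
J1: waits 71, runs 71→86
J2: waits 86, runs 86→95
J6: waits 95, runs 95→114
Sum = 0+20+32+48+66+71+86+95 = 418.

418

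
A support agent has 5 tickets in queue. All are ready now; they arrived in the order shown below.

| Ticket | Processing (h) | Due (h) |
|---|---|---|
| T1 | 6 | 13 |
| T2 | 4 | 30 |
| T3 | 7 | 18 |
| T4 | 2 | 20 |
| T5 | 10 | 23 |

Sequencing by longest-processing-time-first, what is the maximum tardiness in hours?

10

LPT (decreasing processing time): T5 T3 T1 T2 T4.
T5: 0→10, due 23, tardiness 0
T3: 10→17, due 18, tardiness 0
T1: 17→23, due 13, tardiness 10
T2: 23→27, due 30, tardiness 0
T4: 27→29, due 20, tardiness 9
Maximum = 10.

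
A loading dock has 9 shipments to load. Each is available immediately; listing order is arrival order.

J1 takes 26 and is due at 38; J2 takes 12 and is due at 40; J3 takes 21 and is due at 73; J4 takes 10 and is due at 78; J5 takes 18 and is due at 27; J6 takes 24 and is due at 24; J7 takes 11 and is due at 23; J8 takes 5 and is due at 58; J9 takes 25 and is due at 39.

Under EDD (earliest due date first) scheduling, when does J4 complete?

152

EDD (increasing due date): J7 J6 J5 J1 J9 J2 J8 J3 J4.
J7: 0→11
J6: 11→35
J5: 35→53
J1: 53→79
J9: 79→104
J2: 104→116
J8: 116→121
J3: 121→142
J4: 142→152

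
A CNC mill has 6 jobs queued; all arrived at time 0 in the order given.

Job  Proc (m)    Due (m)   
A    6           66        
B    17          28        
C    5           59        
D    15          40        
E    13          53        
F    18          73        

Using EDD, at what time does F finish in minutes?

EDD (increasing due date): B D E C A F.
B: 0→17
D: 17→32
E: 32→45
C: 45→50
A: 50→56
F: 56→74

74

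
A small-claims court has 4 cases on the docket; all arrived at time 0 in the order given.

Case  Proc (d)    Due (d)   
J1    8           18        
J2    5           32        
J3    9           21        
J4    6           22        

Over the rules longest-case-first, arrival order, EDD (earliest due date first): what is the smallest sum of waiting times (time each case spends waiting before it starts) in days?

LPT (decreasing processing time): J3 J1 J4 J2.
J3: waits 0, runs 0→9
J1: waits 9, runs 9→17
J4: waits 17, runs 17→23
J2: waits 23, runs 23→28
Sum = 0+9+17+23 = 49.
FIFO (arrival order): J1 J2 J3 J4.
J1: waits 0, runs 0→8
J2: waits 8, runs 8→13
J3: waits 13, runs 13→22
J4: waits 22, runs 22→28
Sum = 0+8+13+22 = 43.
EDD (increasing due date): J1 J3 J4 J2.
J1: waits 0, runs 0→8
J3: waits 8, runs 8→17
J4: waits 17, runs 17→23
J2: waits 23, runs 23→28
Sum = 0+8+17+23 = 48.
LPT 49, FIFO 43, EDD 48 → minimum 43.

43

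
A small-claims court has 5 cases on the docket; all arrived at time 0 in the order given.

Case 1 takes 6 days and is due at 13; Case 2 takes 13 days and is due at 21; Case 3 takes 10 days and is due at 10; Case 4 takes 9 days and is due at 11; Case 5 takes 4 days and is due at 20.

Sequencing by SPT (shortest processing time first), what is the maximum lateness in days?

21

SPT (increasing processing time): Case 5 Case 1 Case 4 Case 3 Case 2.
Case 5: 0→4, due 20, lateness -16
Case 1: 4→10, due 13, lateness -3
Case 4: 10→19, due 11, lateness 8
Case 3: 19→29, due 10, lateness 19
Case 2: 29→42, due 21, lateness 21
Maximum = 21.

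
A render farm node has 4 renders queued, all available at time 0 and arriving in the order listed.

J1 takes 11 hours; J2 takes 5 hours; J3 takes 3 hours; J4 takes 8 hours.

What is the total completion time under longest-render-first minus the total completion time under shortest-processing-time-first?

LPT (decreasing processing time): J1 J4 J2 J3.
J1: 0→11
J4: 11→19
J2: 19→24
J3: 24→27
Sum = 11+19+24+27 = 81.
SPT (increasing processing time): J3 J2 J4 J1.
J3: 0→3
J2: 3→8
J4: 8→16
J1: 16→27
Sum = 3+8+16+27 = 54.
Difference = 81 − 54 = 27.

27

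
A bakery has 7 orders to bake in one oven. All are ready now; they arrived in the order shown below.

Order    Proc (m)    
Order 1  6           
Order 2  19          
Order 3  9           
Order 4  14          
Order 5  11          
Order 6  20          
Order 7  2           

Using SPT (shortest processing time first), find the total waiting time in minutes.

158

SPT (increasing processing time): Order 7 Order 1 Order 3 Order 5 Order 4 Order 2 Order 6.
Order 7: waits 0, runs 0→2
Order 1: waits 2, runs 2→8
Order 3: waits 8, runs 8→17
Order 5: waits 17, runs 17→28
Order 4: waits 28, runs 28→42
Order 2: waits 42, runs 42→61
Order 6: waits 61, runs 61→81
Sum = 0+2+8+17+28+42+61 = 158.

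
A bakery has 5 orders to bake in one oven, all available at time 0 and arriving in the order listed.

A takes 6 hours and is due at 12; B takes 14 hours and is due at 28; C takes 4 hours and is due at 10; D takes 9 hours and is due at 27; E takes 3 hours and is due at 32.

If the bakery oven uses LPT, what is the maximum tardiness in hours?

23

LPT (decreasing processing time): B D A C E.
B: 0→14, due 28, tardiness 0
D: 14→23, due 27, tardiness 0
A: 23→29, due 12, tardiness 17
C: 29→33, due 10, tardiness 23
E: 33→36, due 32, tardiness 4
Maximum = 23.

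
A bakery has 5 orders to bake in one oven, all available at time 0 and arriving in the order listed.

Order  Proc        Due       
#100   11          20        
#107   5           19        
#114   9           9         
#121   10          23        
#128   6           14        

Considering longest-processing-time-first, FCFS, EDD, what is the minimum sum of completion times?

LPT (decreasing processing time): #100 #121 #114 #128 #107.
#100: 0→11
#121: 11→21
#114: 21→30
#128: 30→36
#107: 36→41
Sum = 11+21+30+36+41 = 139.
FIFO (arrival order): #100 #107 #114 #121 #128.
#100: 0→11
#107: 11→16
#114: 16→25
#121: 25→35
#128: 35→41
Sum = 11+16+25+35+41 = 128.
EDD (increasing due date): #114 #128 #107 #100 #121.
#114: 0→9
#128: 9→15
#107: 15→20
#100: 20→31
#121: 31→41
Sum = 9+15+20+31+41 = 116.
LPT 139, FIFO 128, EDD 116 → minimum 116.

116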